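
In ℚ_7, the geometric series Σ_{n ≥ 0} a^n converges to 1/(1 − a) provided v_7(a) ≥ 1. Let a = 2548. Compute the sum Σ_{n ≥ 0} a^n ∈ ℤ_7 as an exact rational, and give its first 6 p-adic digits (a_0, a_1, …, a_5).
Σ a^n = 1/(1 − a) = -1/2547;  first 6 digits = (1, 0, 3, 0, 3, 1)

v_7(a) = 2 ≥ 1, so the series converges in ℤ_7 to 1/(1 − a) = 1/(1 − 2548) = -1/2547. Expand this rational in ℤ_7: compute digits iteratively via d_i = x_i mod 7, x_{i+1} = (x_i − d_i)/7. The first 6 digits are (1, 0, 3, 0, 3, 1).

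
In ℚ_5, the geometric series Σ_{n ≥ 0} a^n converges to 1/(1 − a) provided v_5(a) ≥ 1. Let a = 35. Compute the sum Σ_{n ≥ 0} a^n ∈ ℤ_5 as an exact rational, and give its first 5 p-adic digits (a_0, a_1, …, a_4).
Σ a^n = 1/(1 − a) = -1/34;  first 5 digits = (1, 2, 0, 3, 1)

v_5(a) = 1 ≥ 1, so the series converges in ℤ_5 to 1/(1 − a) = 1/(1 − 35) = -1/34. Expand this rational in ℤ_5: compute digits iteratively via d_i = x_i mod 5, x_{i+1} = (x_i − d_i)/5. The first 5 digits are (1, 2, 0, 3, 1).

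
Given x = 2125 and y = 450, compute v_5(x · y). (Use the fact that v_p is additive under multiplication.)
v_5(956250) = 5

v_p(x) = 3 (factor: 2125 = 5^3 · 17); v_p(y) = 2 (factor: 450 = 5^2 · 18). Additivity: v_p(xy) = v_p(x) + v_p(y) = 3 + 2 = 5. (Direct check: xy = 956250 = 5^5 · (306).)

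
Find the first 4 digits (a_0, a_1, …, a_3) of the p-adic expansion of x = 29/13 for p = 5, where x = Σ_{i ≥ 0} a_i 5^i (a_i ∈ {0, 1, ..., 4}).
(a_0, …, a_3) = (3, 1, 4, 3)

v_5(29/13) = 0 (numerator and denominator both coprime to 5), so x ∈ ℤ_5^×. Compute digits iteratively via a_i = x_i mod 5, x_{i+1} = (x_i − a_i)/5, with x_0 = x:
  x_0 = 29/13;  a_0 = 3;  x_1 = (x_0 − 3)/5 = -2/13
  x_1 = -2/13;  a_1 = 1;  x_2 = (x_1 − 1)/5 = -3/13
  x_2 = -3/13;  a_2 = 4;  x_3 = (x_2 − 4)/5 = -11/13
  x_3 = -11/13;  a_3 = 3;  x_4 = (x_3 − 3)/5 = -10/13
Digits: (3, 1, 4, 3).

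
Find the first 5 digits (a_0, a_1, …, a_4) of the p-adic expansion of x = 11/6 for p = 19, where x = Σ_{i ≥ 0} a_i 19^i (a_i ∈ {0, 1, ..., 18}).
(a_0, …, a_4) = (5, 3, 3, 3, 3)

v_19(11/6) = 0 (numerator and denominator both coprime to 19), so x ∈ ℤ_19^×. Compute digits iteratively via a_i = x_i mod 19, x_{i+1} = (x_i − a_i)/19, with x_0 = x:
  x_0 = 11/6;  a_0 = 5;  x_1 = (x_0 − 5)/19 = -1/6
  x_1 = -1/6;  a_1 = 3;  x_2 = (x_1 − 3)/19 = -1/6
  x_2 = -1/6;  a_2 = 3;  x_3 = (x_2 − 3)/19 = -1/6
  x_3 = -1/6;  a_3 = 3;  x_4 = (x_3 − 3)/19 = -1/6
  x_4 = -1/6;  a_4 = 3;  x_5 = (x_4 − 3)/19 = -1/6
Digits: (5, 3, 3, 3, 3).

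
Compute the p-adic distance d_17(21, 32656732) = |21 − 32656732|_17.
d_17(21, 32656732) = 1/1419857

Step 1 — x − y = 21 − 32656732 = -32656711. Step 2 — v_17(-32656711) = 5 (factor: -32656711 = −(17^5 · 23); the sign does not affect v_p). Step 3 — |x − y|_17 = 17^{-5} = 1/1419857.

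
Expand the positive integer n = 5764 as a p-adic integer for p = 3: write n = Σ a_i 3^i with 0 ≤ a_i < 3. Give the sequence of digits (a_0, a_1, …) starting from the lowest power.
(a_0, a_1, …) = (1, 1, 1, 0, 2, 2, 1, 2)

Repeated division by 3 gives the digits low-to-high: 5764 = 1 + 1·3^1 + 1·3^2 + 2·3^4 + 2·3^5 + 1·3^6 + 2·3^7. Digit sequence: (1, 1, 1, 0, 2, 2, 1, 2).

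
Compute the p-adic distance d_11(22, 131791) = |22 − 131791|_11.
d_11(22, 131791) = 1/14641

Step 1 — x − y = 22 − 131791 = -131769. Step 2 — v_11(-131769) = 4 (factor: -131769 = −(11^4 · 9); the sign does not affect v_p). Step 3 — |x − y|_11 = 11^{-4} = 1/14641.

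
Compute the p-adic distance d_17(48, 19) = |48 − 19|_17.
d_17(48, 19) = 1

Step 1 — x − y = 48 − 19 = 29. Step 2 — v_17(29) = 0 (factor: 29 = (17^0 · 29); the sign does not affect v_p). Step 3 — |x − y|_17 = 17^{0} = 1.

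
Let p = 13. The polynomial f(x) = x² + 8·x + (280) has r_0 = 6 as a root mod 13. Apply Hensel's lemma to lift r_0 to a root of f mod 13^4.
r_3 = 24459 (mod 28561)

Hensel: r_{i+1} = r_i − f(r_i)·(f′(r_i))^{-1} mod 13^{i+2}, f′(x) = 2x + 8. Iterate:
  r_0 = 6 (mod 13)
  r_1 = 123 (mod 169)
  r_2 = 292 (mod 2197)
  r_3 = 24459 (mod 28561)
Final: r = 24459 satisfies f(r) ≡ 0 mod 13^4.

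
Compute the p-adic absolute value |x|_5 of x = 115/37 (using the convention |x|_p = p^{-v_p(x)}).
|115/37|_5 = 1/5

Step 1 — compute v_5(x) by factoring powers of 5 out of the numerator and denominator: v_5(115/37) = 1. Step 2 — apply |x|_p = p^{-v_p(x)} = 5^{-1} = 1/5.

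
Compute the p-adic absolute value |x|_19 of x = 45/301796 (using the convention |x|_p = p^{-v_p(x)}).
|45/301796|_19 = 6859

Step 1 — compute v_19(x) by factoring powers of 19 out of the numerator and denominator: v_19(45/301796) = -3. Step 2 — apply |x|_p = p^{-v_p(x)} = 19^{3} = 6859.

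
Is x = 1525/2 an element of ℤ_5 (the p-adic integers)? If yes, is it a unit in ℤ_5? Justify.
x ∈ ℤ_5 but not a unit; v_5(x) = 2 > 0

ℤ_5 = {x ∈ ℚ_5 : v_5(x) ≥ 0} and ℤ_5^× = {x ∈ ℤ_5 : v_5(x) = 0}. Here v_5(1525/2) = v_5(num) − v_5(den) = 2; compare against these criteria.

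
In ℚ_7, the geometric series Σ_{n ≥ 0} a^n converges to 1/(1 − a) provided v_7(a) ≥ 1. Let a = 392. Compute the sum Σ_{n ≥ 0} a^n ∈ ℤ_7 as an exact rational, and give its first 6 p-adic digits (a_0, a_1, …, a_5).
Σ a^n = 1/(1 − a) = -1/391;  first 6 digits = (1, 0, 1, 1, 1, 2)

v_7(a) = 2 ≥ 1, so the series converges in ℤ_7 to 1/(1 − a) = 1/(1 − 392) = -1/391. Expand this rational in ℤ_7: compute digits iteratively via d_i = x_i mod 7, x_{i+1} = (x_i − d_i)/7. The first 6 digits are (1, 0, 1, 1, 1, 2).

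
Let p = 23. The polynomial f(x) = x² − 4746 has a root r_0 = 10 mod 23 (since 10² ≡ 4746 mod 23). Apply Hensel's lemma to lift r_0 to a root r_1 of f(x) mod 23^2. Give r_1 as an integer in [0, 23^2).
r_1 = 401 (mod 529)

Hensel's recurrence: r_{i+1} = r_i − f(r_i)·(f′(r_i))^{-1} mod 23^{i+2}, with f′(x) = 2x. Iterate:
  r_0 = 10 (mod 23)
  r_1 = 401 (mod 529)
Final: r_1 = 401, and one checks f(r_1) ≡ 0 mod 23^2.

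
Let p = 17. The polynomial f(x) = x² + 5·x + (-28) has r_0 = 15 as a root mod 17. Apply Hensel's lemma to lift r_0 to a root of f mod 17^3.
r_2 = 3789 (mod 4913)

Hensel: r_{i+1} = r_i − f(r_i)·(f′(r_i))^{-1} mod 17^{i+2}, f′(x) = 2x + 5. Iterate:
  r_0 = 15 (mod 17)
  r_1 = 32 (mod 289)
  r_2 = 3789 (mod 4913)
Final: r = 3789 satisfies f(r) ≡ 0 mod 17^3.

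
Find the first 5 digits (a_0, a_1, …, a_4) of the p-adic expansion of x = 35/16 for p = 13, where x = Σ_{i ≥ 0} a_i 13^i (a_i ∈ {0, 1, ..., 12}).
(a_0, …, a_4) = (3, 4, 7, 10, 0)

v_13(35/16) = 0 (numerator and denominator both coprime to 13), so x ∈ ℤ_13^×. Compute digits iteratively via a_i = x_i mod 13, x_{i+1} = (x_i − a_i)/13, with x_0 = x:
  x_0 = 35/16;  a_0 = 3;  x_1 = (x_0 − 3)/13 = -1/16
  x_1 = -1/16;  a_1 = 4;  x_2 = (x_1 − 4)/13 = -5/16
  x_2 = -5/16;  a_2 = 7;  x_3 = (x_2 − 7)/13 = -9/16
  x_3 = -9/16;  a_3 = 10;  x_4 = (x_3 − 10)/13 = -13/16
  x_4 = -13/16;  a_4 = 0;  x_5 = (x_4 − 0)/13 = -1/16
Digits: (3, 4, 7, 10, 0).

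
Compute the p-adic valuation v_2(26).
v_2(26) = 1

v_2(n) is the largest exponent k such that 2^k divides n. Factor out: 26 = 2^1 · 13. (Sign doesn't affect v_p.) So v_2(26) = 1.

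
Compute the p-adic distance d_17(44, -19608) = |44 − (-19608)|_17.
d_17(44, -19608) = 1/4913

Step 1 — x − y = 44 − (-19608) = 19652. Step 2 — v_17(19652) = 3 (factor: 19652 = (17^3 · 4); the sign does not affect v_p). Step 3 — |x − y|_17 = 17^{-3} = 1/4913.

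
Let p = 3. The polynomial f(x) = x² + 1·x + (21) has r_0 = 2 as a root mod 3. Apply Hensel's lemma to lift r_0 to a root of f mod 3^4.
r_3 = 29 (mod 81)

Hensel: r_{i+1} = r_i − f(r_i)·(f′(r_i))^{-1} mod 3^{i+2}, f′(x) = 2x + 1. Iterate:
  r_0 = 2 (mod 3)
  r_1 = 2 (mod 9)
  r_2 = 2 (mod 27)
  r_3 = 29 (mod 81)
Final: r = 29 satisfies f(r) ≡ 0 mod 3^4.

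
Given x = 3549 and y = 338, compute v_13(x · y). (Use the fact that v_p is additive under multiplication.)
v_13(1199562) = 4

v_p(x) = 2 (factor: 3549 = 13^2 · 21); v_p(y) = 2 (factor: 338 = 13^2 · 2). Additivity: v_p(xy) = v_p(x) + v_p(y) = 2 + 2 = 4. (Direct check: xy = 1199562 = 13^4 · (42).)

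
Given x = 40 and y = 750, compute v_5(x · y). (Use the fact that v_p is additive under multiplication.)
v_5(30000) = 4

v_p(x) = 1 (factor: 40 = 5^1 · 8); v_p(y) = 3 (factor: 750 = 5^3 · 6). Additivity: v_p(xy) = v_p(x) + v_p(y) = 1 + 3 = 4. (Direct check: xy = 30000 = 5^4 · (48).)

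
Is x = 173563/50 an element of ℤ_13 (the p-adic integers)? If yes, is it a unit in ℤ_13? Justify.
x ∈ ℤ_13 but not a unit; v_13(x) = 3 > 0

ℤ_13 = {x ∈ ℚ_13 : v_13(x) ≥ 0} and ℤ_13^× = {x ∈ ℤ_13 : v_13(x) = 0}. Here v_13(173563/50) = v_13(num) − v_13(den) = 3; compare against these criteria.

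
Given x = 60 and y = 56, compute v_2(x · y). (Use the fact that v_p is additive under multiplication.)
v_2(3360) = 5

v_p(x) = 2 (factor: 60 = 2^2 · 15); v_p(y) = 3 (factor: 56 = 2^3 · 7). Additivity: v_p(xy) = v_p(x) + v_p(y) = 2 + 3 = 5. (Direct check: xy = 3360 = 2^5 · (105).)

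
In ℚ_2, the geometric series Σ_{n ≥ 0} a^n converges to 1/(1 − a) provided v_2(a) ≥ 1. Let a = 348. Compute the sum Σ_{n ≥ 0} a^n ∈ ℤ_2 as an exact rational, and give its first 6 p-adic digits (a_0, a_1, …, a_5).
Σ a^n = 1/(1 − a) = -1/347;  first 6 digits = (1, 0, 1, 1, 0, 1)

v_2(a) = 2 ≥ 1, so the series converges in ℤ_2 to 1/(1 − a) = 1/(1 − 348) = -1/347. Expand this rational in ℤ_2: compute digits iteratively via d_i = x_i mod 2, x_{i+1} = (x_i − d_i)/2. The first 6 digits are (1, 0, 1, 1, 0, 1).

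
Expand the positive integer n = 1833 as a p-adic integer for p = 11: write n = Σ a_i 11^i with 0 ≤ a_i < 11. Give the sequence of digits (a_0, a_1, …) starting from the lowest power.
(a_0, a_1, …) = (7, 1, 4, 1)

Repeated division by 11 gives the digits low-to-high: 1833 = 7 + 1·11^1 + 4·11^2 + 1·11^3. Digit sequence: (7, 1, 4, 1).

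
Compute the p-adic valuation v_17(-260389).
v_17(-260389) = 3

v_17(n) is the largest exponent k such that 17^k divides n. Factor out: -260389 = -17^3 · 53. (Sign doesn't affect v_p.) So v_17(-260389) = 3.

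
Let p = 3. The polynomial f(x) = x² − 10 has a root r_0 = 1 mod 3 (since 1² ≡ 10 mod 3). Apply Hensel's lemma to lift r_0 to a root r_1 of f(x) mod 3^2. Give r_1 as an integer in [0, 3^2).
r_1 = 1 (mod 9)

Hensel's recurrence: r_{i+1} = r_i − f(r_i)·(f′(r_i))^{-1} mod 3^{i+2}, with f′(x) = 2x. Iterate:
  r_0 = 1 (mod 3)
  r_1 = 1 (mod 9)
Final: r_1 = 1, and one checks f(r_1) ≡ 0 mod 3^2.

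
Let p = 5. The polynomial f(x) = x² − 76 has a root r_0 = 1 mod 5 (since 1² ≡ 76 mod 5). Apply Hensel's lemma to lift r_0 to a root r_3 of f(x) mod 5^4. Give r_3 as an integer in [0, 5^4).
r_3 = 351 (mod 625)

Hensel's recurrence: r_{i+1} = r_i − f(r_i)·(f′(r_i))^{-1} mod 5^{i+2}, with f′(x) = 2x. Iterate:
  r_0 = 1 (mod 5)
  r_1 = 1 (mod 25)
  r_2 = 101 (mod 125)
  r_3 = 351 (mod 625)
Final: r_3 = 351, and one checks f(r_3) ≡ 0 mod 5^4.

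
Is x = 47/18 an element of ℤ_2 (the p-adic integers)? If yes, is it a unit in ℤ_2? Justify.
x ∉ ℤ_2 (v_2(x) = -1 < 0)

ℤ_2 = {x ∈ ℚ_2 : v_2(x) ≥ 0} and ℤ_2^× = {x ∈ ℤ_2 : v_2(x) = 0}. Here v_2(47/18) = v_2(num) − v_2(den) = -1; compare against these criteria.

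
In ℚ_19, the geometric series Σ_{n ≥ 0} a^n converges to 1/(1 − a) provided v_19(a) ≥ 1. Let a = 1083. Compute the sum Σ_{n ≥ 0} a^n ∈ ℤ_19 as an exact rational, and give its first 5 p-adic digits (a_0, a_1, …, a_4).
Σ a^n = 1/(1 − a) = -1/1082;  first 5 digits = (1, 0, 3, 0, 9)

v_19(a) = 2 ≥ 1, so the series converges in ℤ_19 to 1/(1 − a) = 1/(1 − 1083) = -1/1082. Expand this rational in ℤ_19: compute digits iteratively via d_i = x_i mod 19, x_{i+1} = (x_i − d_i)/19. The first 5 digits are (1, 0, 3, 0, 9).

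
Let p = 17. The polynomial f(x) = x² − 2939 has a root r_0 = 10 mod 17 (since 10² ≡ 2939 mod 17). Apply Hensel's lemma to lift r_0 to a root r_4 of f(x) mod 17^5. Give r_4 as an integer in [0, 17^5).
r_4 = 990107 (mod 1419857)

Hensel's recurrence: r_{i+1} = r_i − f(r_i)·(f′(r_i))^{-1} mod 17^{i+2}, with f′(x) = 2x. Iterate:
  r_0 = 10 (mod 17)
  r_1 = 282 (mod 289)
  r_2 = 2594 (mod 4913)
  r_3 = 71376 (mod 83521)
  r_4 = 990107 (mod 1419857)
Final: r_4 = 990107, and one checks f(r_4) ≡ 0 mod 17^5.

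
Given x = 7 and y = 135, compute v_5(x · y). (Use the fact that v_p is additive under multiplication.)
v_5(945) = 1

v_p(x) = 0 (factor: 7 = 5^0 · 7); v_p(y) = 1 (factor: 135 = 5^1 · 27). Additivity: v_p(xy) = v_p(x) + v_p(y) = 0 + 1 = 1. (Direct check: xy = 945 = 5^1 · (189).)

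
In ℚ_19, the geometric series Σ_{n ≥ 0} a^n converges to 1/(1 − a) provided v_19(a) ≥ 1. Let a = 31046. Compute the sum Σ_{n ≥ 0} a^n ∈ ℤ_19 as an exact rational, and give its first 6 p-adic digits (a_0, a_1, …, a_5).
Σ a^n = 1/(1 − a) = -1/31045;  first 6 digits = (1, 0, 10, 4, 5, 9)

v_19(a) = 2 ≥ 1, so the series converges in ℤ_19 to 1/(1 − a) = 1/(1 − 31046) = -1/31045. Expand this rational in ℤ_19: compute digits iteratively via d_i = x_i mod 19, x_{i+1} = (x_i − d_i)/19. The first 6 digits are (1, 0, 10, 4, 5, 9).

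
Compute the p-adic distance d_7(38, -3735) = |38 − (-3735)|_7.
d_7(38, -3735) = 1/343

Step 1 — x − y = 38 − (-3735) = 3773. Step 2 — v_7(3773) = 3 (factor: 3773 = (7^3 · 11); the sign does not affect v_p). Step 3 — |x − y|_7 = 7^{-3} = 1/343.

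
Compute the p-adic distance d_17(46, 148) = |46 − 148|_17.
d_17(46, 148) = 1/17

Step 1 — x − y = 46 − 148 = -102. Step 2 — v_17(-102) = 1 (factor: -102 = −(17^1 · 6); the sign does not affect v_p). Step 3 — |x − y|_17 = 17^{-1} = 1/17.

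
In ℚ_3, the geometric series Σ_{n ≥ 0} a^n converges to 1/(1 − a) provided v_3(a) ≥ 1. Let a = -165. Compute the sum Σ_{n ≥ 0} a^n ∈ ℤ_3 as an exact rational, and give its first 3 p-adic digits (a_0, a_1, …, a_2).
Σ a^n = 1/(1 − a) = 1/166;  first 3 digits = (1, 2, 0)

v_3(a) = 1 ≥ 1, so the series converges in ℤ_3 to 1/(1 − a) = 1/(1 − (-165)) = 1/166. Expand this rational in ℤ_3: compute digits iteratively via d_i = x_i mod 3, x_{i+1} = (x_i − d_i)/3. The first 3 digits are (1, 2, 0).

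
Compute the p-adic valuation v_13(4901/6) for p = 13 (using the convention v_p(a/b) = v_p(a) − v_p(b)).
v_13(4901/6) = 2

Factor powers of 13 from the numerator and denominator of the reduced fraction: 4901 = 13^2 · 29 and 6 = 13^0 · 6. Apply v_p(a/b) = v_p(a) − v_p(b): v_13(4901/6) = 2 − 0 = 2.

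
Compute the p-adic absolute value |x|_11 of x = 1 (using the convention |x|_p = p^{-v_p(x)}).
|1|_11 = 1

Step 1 — compute v_11(x) by factoring powers of 11 out of the numerator and denominator: v_11(1) = 0. Step 2 — apply |x|_p = p^{-v_p(x)} = 11^{0} = 1.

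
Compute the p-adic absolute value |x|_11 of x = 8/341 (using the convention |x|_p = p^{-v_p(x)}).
|8/341|_11 = 11

Step 1 — compute v_11(x) by factoring powers of 11 out of the numerator and denominator: v_11(8/341) = -1. Step 2 — apply |x|_p = p^{-v_p(x)} = 11^{1} = 11.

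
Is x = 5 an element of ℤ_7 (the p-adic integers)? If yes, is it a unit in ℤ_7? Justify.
x ∈ ℤ_7^× (unit); v_7(x) = 0

ℤ_7 = {x ∈ ℚ_7 : v_7(x) ≥ 0} and ℤ_7^× = {x ∈ ℤ_7 : v_7(x) = 0}. Here v_7(5) = v_7(num) − v_7(den) = 0; compare against these criteria.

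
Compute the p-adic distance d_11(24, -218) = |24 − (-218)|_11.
d_11(24, -218) = 1/121

Step 1 — x − y = 24 − (-218) = 242. Step 2 — v_11(242) = 2 (factor: 242 = (11^2 · 2); the sign does not affect v_p). Step 3 — |x − y|_11 = 11^{-2} = 1/121.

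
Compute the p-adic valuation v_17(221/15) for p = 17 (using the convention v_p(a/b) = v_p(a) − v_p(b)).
v_17(221/15) = 1

Factor powers of 17 from the numerator and denominator of the reduced fraction: 221 = 17^1 · 13 and 15 = 17^0 · 15. Apply v_p(a/b) = v_p(a) − v_p(b): v_17(221/15) = 1 − 0 = 1.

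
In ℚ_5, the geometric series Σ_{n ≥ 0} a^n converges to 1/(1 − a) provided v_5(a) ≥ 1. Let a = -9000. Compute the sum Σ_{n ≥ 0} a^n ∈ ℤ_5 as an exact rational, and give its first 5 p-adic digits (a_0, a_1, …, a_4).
Σ a^n = 1/(1 − a) = 1/9001;  first 5 digits = (1, 0, 0, 3, 0)

v_5(a) = 3 ≥ 1, so the series converges in ℤ_5 to 1/(1 − a) = 1/(1 − (-9000)) = 1/9001. Expand this rational in ℤ_5: compute digits iteratively via d_i = x_i mod 5, x_{i+1} = (x_i − d_i)/5. The first 5 digits are (1, 0, 0, 3, 0).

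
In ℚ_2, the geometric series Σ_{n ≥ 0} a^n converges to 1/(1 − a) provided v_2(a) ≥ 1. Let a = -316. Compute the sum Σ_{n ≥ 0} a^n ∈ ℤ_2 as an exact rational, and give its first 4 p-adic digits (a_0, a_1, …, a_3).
Σ a^n = 1/(1 − a) = 1/317;  first 4 digits = (1, 0, 1, 0)

v_2(a) = 2 ≥ 1, so the series converges in ℤ_2 to 1/(1 − a) = 1/(1 − (-316)) = 1/317. Expand this rational in ℤ_2: compute digits iteratively via d_i = x_i mod 2, x_{i+1} = (x_i − d_i)/2. The first 4 digits are (1, 0, 1, 0).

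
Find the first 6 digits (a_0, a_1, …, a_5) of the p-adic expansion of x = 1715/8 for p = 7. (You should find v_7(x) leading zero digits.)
(a_0, …, a_5) = (0, 0, 0, 5, 2, 4)

v_7(1715/8) = 3, so a_0 = ... = a_2 = 0. Factor out: x = 7^3 · u with u = 5/8 a unit in ℤ_7. Expand u iteratively via a_{v+i} = u_i mod 7, u_{i+1} = (u_i − a_{v+i})/7:
  u_0 = 5/8;  a_3 = 5;  u_1 = (u_0 − 5)/7 = -5/8
  u_1 = -5/8;  a_4 = 2;  u_2 = (u_1 − 2)/7 = -3/8
  u_2 = -3/8;  a_5 = 4;  u_3 = (u_2 − 4)/7 = -5/8
Digits: (0, 0, 0, 5, 2, 4).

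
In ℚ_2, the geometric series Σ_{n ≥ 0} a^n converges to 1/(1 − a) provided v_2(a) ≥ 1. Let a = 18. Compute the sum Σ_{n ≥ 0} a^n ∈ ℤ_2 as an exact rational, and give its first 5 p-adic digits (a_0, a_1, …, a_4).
Σ a^n = 1/(1 − a) = -1/17;  first 5 digits = (1, 1, 1, 1, 0)

v_2(a) = 1 ≥ 1, so the series converges in ℤ_2 to 1/(1 − a) = 1/(1 − 18) = -1/17. Expand this rational in ℤ_2: compute digits iteratively via d_i = x_i mod 2, x_{i+1} = (x_i − d_i)/2. The first 5 digits are (1, 1, 1, 1, 0).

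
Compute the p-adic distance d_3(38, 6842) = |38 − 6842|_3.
d_3(38, 6842) = 1/243

Step 1 — x − y = 38 − 6842 = -6804. Step 2 — v_3(-6804) = 5 (factor: -6804 = −(3^5 · 28); the sign does not affect v_p). Step 3 — |x − y|_3 = 3^{-5} = 1/243.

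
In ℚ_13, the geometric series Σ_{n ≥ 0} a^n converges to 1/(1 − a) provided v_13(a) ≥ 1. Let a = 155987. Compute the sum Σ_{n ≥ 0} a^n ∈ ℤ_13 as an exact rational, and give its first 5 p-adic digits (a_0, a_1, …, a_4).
Σ a^n = 1/(1 − a) = -1/155986;  first 5 digits = (1, 0, 0, 6, 5)

v_13(a) = 3 ≥ 1, so the series converges in ℤ_13 to 1/(1 − a) = 1/(1 − 155987) = -1/155986. Expand this rational in ℤ_13: compute digits iteratively via d_i = x_i mod 13, x_{i+1} = (x_i − d_i)/13. The first 5 digits are (1, 0, 0, 6, 5).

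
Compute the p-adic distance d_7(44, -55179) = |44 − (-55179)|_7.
d_7(44, -55179) = 1/2401

Step 1 — x − y = 44 − (-55179) = 55223. Step 2 — v_7(55223) = 4 (factor: 55223 = (7^4 · 23); the sign does not affect v_p). Step 3 — |x − y|_7 = 7^{-4} = 1/2401.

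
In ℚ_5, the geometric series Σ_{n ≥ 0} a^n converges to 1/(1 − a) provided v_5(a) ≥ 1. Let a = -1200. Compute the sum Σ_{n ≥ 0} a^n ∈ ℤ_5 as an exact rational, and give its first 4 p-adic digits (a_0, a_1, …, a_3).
Σ a^n = 1/(1 − a) = 1/1201;  first 4 digits = (1, 0, 2, 0)

v_5(a) = 2 ≥ 1, so the series converges in ℤ_5 to 1/(1 − a) = 1/(1 − (-1200)) = 1/1201. Expand this rational in ℤ_5: compute digits iteratively via d_i = x_i mod 5, x_{i+1} = (x_i − d_i)/5. The first 4 digits are (1, 0, 2, 0).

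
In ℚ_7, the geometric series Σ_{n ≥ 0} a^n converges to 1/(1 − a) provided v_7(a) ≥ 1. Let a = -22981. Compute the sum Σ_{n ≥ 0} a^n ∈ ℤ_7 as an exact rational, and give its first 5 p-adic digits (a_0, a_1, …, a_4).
Σ a^n = 1/(1 − a) = 1/22982;  first 5 digits = (1, 0, 0, 3, 4)

v_7(a) = 3 ≥ 1, so the series converges in ℤ_7 to 1/(1 − a) = 1/(1 − (-22981)) = 1/22982. Expand this rational in ℤ_7: compute digits iteratively via d_i = x_i mod 7, x_{i+1} = (x_i − d_i)/7. The first 5 digits are (1, 0, 0, 3, 4).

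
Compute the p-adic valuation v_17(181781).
v_17(181781) = 3

v_17(n) is the largest exponent k such that 17^k divides n. Factor out: 181781 = 17^3 · 37. (Sign doesn't affect v_p.) So v_17(181781) = 3.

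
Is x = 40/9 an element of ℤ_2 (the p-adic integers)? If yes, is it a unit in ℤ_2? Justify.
x ∈ ℤ_2 but not a unit; v_2(x) = 3 > 0

ℤ_2 = {x ∈ ℚ_2 : v_2(x) ≥ 0} and ℤ_2^× = {x ∈ ℤ_2 : v_2(x) = 0}. Here v_2(40/9) = v_2(num) − v_2(den) = 3; compare against these criteria.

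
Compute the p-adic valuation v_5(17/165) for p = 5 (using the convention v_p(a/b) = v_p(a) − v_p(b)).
v_5(17/165) = -1

Factor powers of 5 from the numerator and denominator of the reduced fraction: 17 = 5^0 · 17 and 165 = 5^1 · 33. Apply v_p(a/b) = v_p(a) − v_p(b): v_5(17/165) = 0 − 1 = -1.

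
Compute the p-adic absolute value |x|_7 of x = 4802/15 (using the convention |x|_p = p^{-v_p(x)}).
|4802/15|_7 = 1/2401

Step 1 — compute v_7(x) by factoring powers of 7 out of the numerator and denominator: v_7(4802/15) = 4. Step 2 — apply |x|_p = p^{-v_p(x)} = 7^{-4} = 1/2401.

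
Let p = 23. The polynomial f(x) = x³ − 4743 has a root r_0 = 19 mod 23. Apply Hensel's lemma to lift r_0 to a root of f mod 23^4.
r_3 = 11128 (mod 279841)

Hensel: r_{i+1} = r_i − f(r_i)/f′(r_i) mod 23^{i+2}, where f′(x) = 3x². Iterate:
  r_0 = 19 (mod 23)
  r_1 = 19 (mod 529)
  r_2 = 11128 (mod 12167)
  r_3 = 11128 (mod 279841)
Final: r = 11128 with f(r) ≡ 0 mod 23^4.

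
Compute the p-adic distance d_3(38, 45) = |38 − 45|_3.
d_3(38, 45) = 1

Step 1 — x − y = 38 − 45 = -7. Step 2 — v_3(-7) = 0 (factor: -7 = −(3^0 · 7); the sign does not affect v_p). Step 3 — |x − y|_3 = 3^{0} = 1.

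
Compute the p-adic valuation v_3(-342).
v_3(-342) = 2

v_3(n) is the largest exponent k such that 3^k divides n. Factor out: -342 = -3^2 · 38. (Sign doesn't affect v_p.) So v_3(-342) = 2.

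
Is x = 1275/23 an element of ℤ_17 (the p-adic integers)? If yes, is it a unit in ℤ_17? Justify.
x ∈ ℤ_17 but not a unit; v_17(x) = 1 > 0

ℤ_17 = {x ∈ ℚ_17 : v_17(x) ≥ 0} and ℤ_17^× = {x ∈ ℤ_17 : v_17(x) = 0}. Here v_17(1275/23) = v_17(num) − v_17(den) = 1; compare against these criteria.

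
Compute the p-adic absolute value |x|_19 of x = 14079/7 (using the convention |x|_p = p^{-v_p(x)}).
|14079/7|_19 = 1/361

Step 1 — compute v_19(x) by factoring powers of 19 out of the numerator and denominator: v_19(14079/7) = 2. Step 2 — apply |x|_p = p^{-v_p(x)} = 19^{-2} = 1/361.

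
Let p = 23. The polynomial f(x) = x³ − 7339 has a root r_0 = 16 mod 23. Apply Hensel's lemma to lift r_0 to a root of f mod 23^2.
r_1 = 200 (mod 529)

Hensel: r_{i+1} = r_i − f(r_i)/f′(r_i) mod 23^{i+2}, where f′(x) = 3x². Iterate:
  r_0 = 16 (mod 23)
  r_1 = 200 (mod 529)
Final: r = 200 with f(r) ≡ 0 mod 23^2.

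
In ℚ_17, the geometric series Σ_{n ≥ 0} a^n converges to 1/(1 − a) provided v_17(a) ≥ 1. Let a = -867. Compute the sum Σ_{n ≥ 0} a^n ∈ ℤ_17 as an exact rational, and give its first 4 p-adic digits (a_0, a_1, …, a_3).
Σ a^n = 1/(1 − a) = 1/868;  first 4 digits = (1, 0, 14, 16)

v_17(a) = 2 ≥ 1, so the series converges in ℤ_17 to 1/(1 − a) = 1/(1 − (-867)) = 1/868. Expand this rational in ℤ_17: compute digits iteratively via d_i = x_i mod 17, x_{i+1} = (x_i − d_i)/17. The first 4 digits are (1, 0, 14, 16).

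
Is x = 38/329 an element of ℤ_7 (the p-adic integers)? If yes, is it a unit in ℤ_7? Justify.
x ∉ ℤ_7 (v_7(x) = -1 < 0)

ℤ_7 = {x ∈ ℚ_7 : v_7(x) ≥ 0} and ℤ_7^× = {x ∈ ℤ_7 : v_7(x) = 0}. Here v_7(38/329) = v_7(num) − v_7(den) = -1; compare against these criteria.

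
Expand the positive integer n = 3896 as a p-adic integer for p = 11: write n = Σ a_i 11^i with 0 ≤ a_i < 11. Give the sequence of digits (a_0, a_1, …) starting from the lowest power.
(a_0, a_1, …) = (2, 2, 10, 2)

Repeated division by 11 gives the digits low-to-high: 3896 = 2 + 2·11^1 + 10·11^2 + 2·11^3. Digit sequence: (2, 2, 10, 2).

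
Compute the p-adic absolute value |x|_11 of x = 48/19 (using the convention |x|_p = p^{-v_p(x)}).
|48/19|_11 = 1

Step 1 — compute v_11(x) by factoring powers of 11 out of the numerator and denominator: v_11(48/19) = 0. Step 2 — apply |x|_p = p^{-v_p(x)} = 11^{0} = 1.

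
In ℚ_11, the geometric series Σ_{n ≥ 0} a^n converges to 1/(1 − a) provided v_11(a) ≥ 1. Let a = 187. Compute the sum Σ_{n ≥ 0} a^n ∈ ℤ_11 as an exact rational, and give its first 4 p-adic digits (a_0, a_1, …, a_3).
Σ a^n = 1/(1 − a) = -1/186;  first 4 digits = (1, 6, 4, 0)

v_11(a) = 1 ≥ 1, so the series converges in ℤ_11 to 1/(1 − a) = 1/(1 − 187) = -1/186. Expand this rational in ℤ_11: compute digits iteratively via d_i = x_i mod 11, x_{i+1} = (x_i − d_i)/11. The first 4 digits are (1, 6, 4, 0).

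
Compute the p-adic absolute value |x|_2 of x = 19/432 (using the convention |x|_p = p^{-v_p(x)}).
|19/432|_2 = 16

Step 1 — compute v_2(x) by factoring powers of 2 out of the numerator and denominator: v_2(19/432) = -4. Step 2 — apply |x|_p = p^{-v_p(x)} = 2^{4} = 16.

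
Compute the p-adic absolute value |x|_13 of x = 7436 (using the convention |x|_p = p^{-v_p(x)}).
|7436|_13 = 1/169

Step 1 — compute v_13(x) by factoring powers of 13 out of the numerator and denominator: v_13(7436) = 2. Step 2 — apply |x|_p = p^{-v_p(x)} = 13^{-2} = 1/169.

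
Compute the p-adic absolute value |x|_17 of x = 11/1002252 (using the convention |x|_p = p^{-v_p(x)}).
|11/1002252|_17 = 83521

Step 1 — compute v_17(x) by factoring powers of 17 out of the numerator and denominator: v_17(11/1002252) = -4. Step 2 — apply |x|_p = p^{-v_p(x)} = 17^{4} = 83521.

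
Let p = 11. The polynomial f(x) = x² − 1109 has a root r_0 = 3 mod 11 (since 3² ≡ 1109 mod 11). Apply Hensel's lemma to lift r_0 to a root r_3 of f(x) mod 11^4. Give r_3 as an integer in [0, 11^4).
r_3 = 7648 (mod 14641)

Hensel's recurrence: r_{i+1} = r_i − f(r_i)·(f′(r_i))^{-1} mod 11^{i+2}, with f′(x) = 2x. Iterate:
  r_0 = 3 (mod 11)
  r_1 = 25 (mod 121)
  r_2 = 993 (mod 1331)
  r_3 = 7648 (mod 14641)
Final: r_3 = 7648, and one checks f(r_3) ≡ 0 mod 11^4.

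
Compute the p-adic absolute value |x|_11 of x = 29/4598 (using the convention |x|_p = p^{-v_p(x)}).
|29/4598|_11 = 121

Step 1 — compute v_11(x) by factoring powers of 11 out of the numerator and denominator: v_11(29/4598) = -2. Step 2 — apply |x|_p = p^{-v_p(x)} = 11^{2} = 121.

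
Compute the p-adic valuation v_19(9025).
v_19(9025) = 2

v_19(n) is the largest exponent k such that 19^k divides n. Factor out: 9025 = 19^2 · 25. (Sign doesn't affect v_p.) So v_19(9025) = 2.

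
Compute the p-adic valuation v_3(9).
v_3(9) = 2

v_3(n) is the largest exponent k such that 3^k divides n. Factor out: 9 = 3^2 · 1. (Sign doesn't affect v_p.) So v_3(9) = 2.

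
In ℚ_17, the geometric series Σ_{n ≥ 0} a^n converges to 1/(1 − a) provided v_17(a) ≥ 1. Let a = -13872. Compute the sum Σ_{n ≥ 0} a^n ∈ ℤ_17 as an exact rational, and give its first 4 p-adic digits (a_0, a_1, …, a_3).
Σ a^n = 1/(1 − a) = 1/13873;  first 4 digits = (1, 0, 3, 14)

v_17(a) = 2 ≥ 1, so the series converges in ℤ_17 to 1/(1 − a) = 1/(1 − (-13872)) = 1/13873. Expand this rational in ℤ_17: compute digits iteratively via d_i = x_i mod 17, x_{i+1} = (x_i − d_i)/17. The first 4 digits are (1, 0, 3, 14).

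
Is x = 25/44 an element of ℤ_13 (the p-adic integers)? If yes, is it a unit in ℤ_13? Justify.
x ∈ ℤ_13^× (unit); v_13(x) = 0

ℤ_13 = {x ∈ ℚ_13 : v_13(x) ≥ 0} and ℤ_13^× = {x ∈ ℤ_13 : v_13(x) = 0}. Here v_13(25/44) = v_13(num) − v_13(den) = 0; compare against these criteria.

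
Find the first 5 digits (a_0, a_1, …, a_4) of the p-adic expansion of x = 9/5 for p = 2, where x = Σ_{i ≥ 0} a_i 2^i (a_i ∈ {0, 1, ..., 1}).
(a_0, …, a_4) = (1, 0, 1, 0, 1)

v_2(9/5) = 0 (numerator and denominator both coprime to 2), so x ∈ ℤ_2^×. Compute digits iteratively via a_i = x_i mod 2, x_{i+1} = (x_i − a_i)/2, with x_0 = x:
  x_0 = 9/5;  a_0 = 1;  x_1 = (x_0 − 1)/2 = 2/5
  x_1 = 2/5;  a_1 = 0;  x_2 = (x_1 − 0)/2 = 1/5
  x_2 = 1/5;  a_2 = 1;  x_3 = (x_2 − 1)/2 = -2/5
  x_3 = -2/5;  a_3 = 0;  x_4 = (x_3 − 0)/2 = -1/5
  x_4 = -1/5;  a_4 = 1;  x_5 = (x_4 − 1)/2 = -3/5
Digits: (1, 0, 1, 0, 1).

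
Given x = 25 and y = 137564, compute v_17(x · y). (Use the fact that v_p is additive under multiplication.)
v_17(3439100) = 3

v_p(x) = 0 (factor: 25 = 17^0 · 25); v_p(y) = 3 (factor: 137564 = 17^3 · 28). Additivity: v_p(xy) = v_p(x) + v_p(y) = 0 + 3 = 3. (Direct check: xy = 3439100 = 17^3 · (700).)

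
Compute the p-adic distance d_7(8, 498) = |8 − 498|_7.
d_7(8, 498) = 1/49

Step 1 — x − y = 8 − 498 = -490. Step 2 — v_7(-490) = 2 (factor: -490 = −(7^2 · 10); the sign does not affect v_p). Step 3 — |x − y|_7 = 7^{-2} = 1/49.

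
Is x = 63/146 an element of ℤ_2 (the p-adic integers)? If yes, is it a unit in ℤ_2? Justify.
x ∉ ℤ_2 (v_2(x) = -1 < 0)

ℤ_2 = {x ∈ ℚ_2 : v_2(x) ≥ 0} and ℤ_2^× = {x ∈ ℤ_2 : v_2(x) = 0}. Here v_2(63/146) = v_2(num) − v_2(den) = -1; compare against these criteria.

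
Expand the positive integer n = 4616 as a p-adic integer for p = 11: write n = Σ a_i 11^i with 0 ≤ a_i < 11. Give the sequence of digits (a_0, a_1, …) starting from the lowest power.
(a_0, a_1, …) = (7, 1, 5, 3)

Repeated division by 11 gives the digits low-to-high: 4616 = 7 + 1·11^1 + 5·11^2 + 3·11^3. Digit sequence: (7, 1, 5, 3).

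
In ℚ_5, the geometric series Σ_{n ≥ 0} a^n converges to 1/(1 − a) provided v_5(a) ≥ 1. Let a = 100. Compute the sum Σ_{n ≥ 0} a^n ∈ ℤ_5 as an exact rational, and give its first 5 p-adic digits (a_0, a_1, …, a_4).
Σ a^n = 1/(1 − a) = -1/99;  first 5 digits = (1, 0, 4, 0, 1)

v_5(a) = 2 ≥ 1, so the series converges in ℤ_5 to 1/(1 − a) = 1/(1 − 100) = -1/99. Expand this rational in ℤ_5: compute digits iteratively via d_i = x_i mod 5, x_{i+1} = (x_i − d_i)/5. The first 5 digits are (1, 0, 4, 0, 1).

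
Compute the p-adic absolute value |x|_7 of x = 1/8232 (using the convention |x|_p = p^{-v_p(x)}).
|1/8232|_7 = 343

Step 1 — compute v_7(x) by factoring powers of 7 out of the numerator and denominator: v_7(1/8232) = -3. Step 2 — apply |x|_p = p^{-v_p(x)} = 7^{3} = 343.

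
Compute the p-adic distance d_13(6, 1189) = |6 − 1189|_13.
d_13(6, 1189) = 1/169

Step 1 — x − y = 6 − 1189 = -1183. Step 2 — v_13(-1183) = 2 (factor: -1183 = −(13^2 · 7); the sign does not affect v_p). Step 3 — |x − y|_13 = 13^{-2} = 1/169.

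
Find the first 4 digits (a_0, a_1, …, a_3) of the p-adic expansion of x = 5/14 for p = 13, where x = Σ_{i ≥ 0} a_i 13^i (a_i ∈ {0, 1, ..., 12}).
(a_0, …, a_3) = (5, 8, 4, 8)

v_13(5/14) = 0 (numerator and denominator both coprime to 13), so x ∈ ℤ_13^×. Compute digits iteratively via a_i = x_i mod 13, x_{i+1} = (x_i − a_i)/13, with x_0 = x:
  x_0 = 5/14;  a_0 = 5;  x_1 = (x_0 − 5)/13 = -5/14
  x_1 = -5/14;  a_1 = 8;  x_2 = (x_1 − 8)/13 = -9/14
  x_2 = -9/14;  a_2 = 4;  x_3 = (x_2 − 4)/13 = -5/14
  x_3 = -5/14;  a_3 = 8;  x_4 = (x_3 − 8)/13 = -9/14
Digits: (5, 8, 4, 8).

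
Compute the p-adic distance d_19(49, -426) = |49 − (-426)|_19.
d_19(49, -426) = 1/19

Step 1 — x − y = 49 − (-426) = 475. Step 2 — v_19(475) = 1 (factor: 475 = (19^1 · 25); the sign does not affect v_p). Step 3 — |x − y|_19 = 19^{-1} = 1/19.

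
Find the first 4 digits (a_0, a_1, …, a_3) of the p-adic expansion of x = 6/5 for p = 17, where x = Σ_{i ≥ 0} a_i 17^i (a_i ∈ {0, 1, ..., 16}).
(a_0, …, a_3) = (8, 3, 10, 13)

v_17(6/5) = 0 (numerator and denominator both coprime to 17), so x ∈ ℤ_17^×. Compute digits iteratively via a_i = x_i mod 17, x_{i+1} = (x_i − a_i)/17, with x_0 = x:
  x_0 = 6/5;  a_0 = 8;  x_1 = (x_0 − 8)/17 = -2/5
  x_1 = -2/5;  a_1 = 3;  x_2 = (x_1 − 3)/17 = -1/5
  x_2 = -1/5;  a_2 = 10;  x_3 = (x_2 − 10)/17 = -3/5
  x_3 = -3/5;  a_3 = 13;  x_4 = (x_3 − 13)/17 = -4/5
Digits: (8, 3, 10, 13).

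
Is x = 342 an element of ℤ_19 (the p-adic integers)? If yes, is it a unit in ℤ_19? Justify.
x ∈ ℤ_19 but not a unit; v_19(x) = 1 > 0

ℤ_19 = {x ∈ ℚ_19 : v_19(x) ≥ 0} and ℤ_19^× = {x ∈ ℤ_19 : v_19(x) = 0}. Here v_19(342) = v_19(num) − v_19(den) = 1; compare against these criteria.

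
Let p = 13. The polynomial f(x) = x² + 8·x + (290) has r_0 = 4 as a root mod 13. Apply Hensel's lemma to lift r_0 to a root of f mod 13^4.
r_3 = 3553 (mod 28561)

Hensel: r_{i+1} = r_i − f(r_i)·(f′(r_i))^{-1} mod 13^{i+2}, f′(x) = 2x + 8. Iterate:
  r_0 = 4 (mod 13)
  r_1 = 4 (mod 169)
  r_2 = 1356 (mod 2197)
  r_3 = 3553 (mod 28561)
Final: r = 3553 satisfies f(r) ≡ 0 mod 13^4.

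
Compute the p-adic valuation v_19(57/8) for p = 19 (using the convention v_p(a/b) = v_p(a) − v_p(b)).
v_19(57/8) = 1

Factor powers of 19 from the numerator and denominator of the reduced fraction: 57 = 19^1 · 3 and 8 = 19^0 · 8. Apply v_p(a/b) = v_p(a) − v_p(b): v_19(57/8) = 1 − 0 = 1.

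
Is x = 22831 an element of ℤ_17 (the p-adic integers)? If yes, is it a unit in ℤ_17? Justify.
x ∈ ℤ_17 but not a unit; v_17(x) = 2 > 0

ℤ_17 = {x ∈ ℚ_17 : v_17(x) ≥ 0} and ℤ_17^× = {x ∈ ℤ_17 : v_17(x) = 0}. Here v_17(22831) = v_17(num) − v_17(den) = 2; compare against these criteria.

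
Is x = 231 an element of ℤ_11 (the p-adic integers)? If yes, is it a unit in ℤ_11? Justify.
x ∈ ℤ_11 but not a unit; v_11(x) = 1 > 0

ℤ_11 = {x ∈ ℚ_11 : v_11(x) ≥ 0} and ℤ_11^× = {x ∈ ℤ_11 : v_11(x) = 0}. Here v_11(231) = v_11(num) − v_11(den) = 1; compare against these criteria.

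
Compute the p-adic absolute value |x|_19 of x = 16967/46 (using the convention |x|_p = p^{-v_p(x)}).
|16967/46|_19 = 1/361

Step 1 — compute v_19(x) by factoring powers of 19 out of the numerator and denominator: v_19(16967/46) = 2. Step 2 — apply |x|_p = p^{-v_p(x)} = 19^{-2} = 1/361.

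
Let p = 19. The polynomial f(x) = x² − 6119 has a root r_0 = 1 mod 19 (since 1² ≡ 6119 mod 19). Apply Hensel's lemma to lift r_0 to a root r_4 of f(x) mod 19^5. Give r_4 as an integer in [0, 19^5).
r_4 = 821808 (mod 2476099)

Hensel's recurrence: r_{i+1} = r_i − f(r_i)·(f′(r_i))^{-1} mod 19^{i+2}, with f′(x) = 2x. Iterate:
  r_0 = 1 (mod 19)
  r_1 = 172 (mod 361)
  r_2 = 5587 (mod 6859)
  r_3 = 39882 (mod 130321)
  r_4 = 821808 (mod 2476099)
Final: r_4 = 821808, and one checks f(r_4) ≡ 0 mod 19^5.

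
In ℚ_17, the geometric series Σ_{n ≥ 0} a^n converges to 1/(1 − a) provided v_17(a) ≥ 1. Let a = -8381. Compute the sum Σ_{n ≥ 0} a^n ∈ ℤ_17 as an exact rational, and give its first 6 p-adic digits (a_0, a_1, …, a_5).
Σ a^n = 1/(1 − a) = 1/8382;  first 6 digits = (1, 0, 5, 15, 7, 15)

v_17(a) = 2 ≥ 1, so the series converges in ℤ_17 to 1/(1 − a) = 1/(1 − (-8381)) = 1/8382. Expand this rational in ℤ_17: compute digits iteratively via d_i = x_i mod 17, x_{i+1} = (x_i − d_i)/17. The first 6 digits are (1, 0, 5, 15, 7, 15).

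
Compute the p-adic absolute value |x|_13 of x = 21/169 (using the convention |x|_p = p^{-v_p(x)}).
|21/169|_13 = 169

Step 1 — compute v_13(x) by factoring powers of 13 out of the numerator and denominator: v_13(21/169) = -2. Step 2 — apply |x|_p = p^{-v_p(x)} = 13^{2} = 169.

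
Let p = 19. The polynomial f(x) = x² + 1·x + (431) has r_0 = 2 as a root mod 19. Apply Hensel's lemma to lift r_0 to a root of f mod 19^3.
r_2 = 4752 (mod 6859)

Hensel: r_{i+1} = r_i − f(r_i)·(f′(r_i))^{-1} mod 19^{i+2}, f′(x) = 2x + 1. Iterate:
  r_0 = 2 (mod 19)
  r_1 = 59 (mod 361)
  r_2 = 4752 (mod 6859)
Final: r = 4752 satisfies f(r) ≡ 0 mod 19^3.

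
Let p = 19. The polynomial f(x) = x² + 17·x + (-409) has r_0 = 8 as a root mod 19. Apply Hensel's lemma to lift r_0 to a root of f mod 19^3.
r_2 = 1699 (mod 6859)

Hensel: r_{i+1} = r_i − f(r_i)·(f′(r_i))^{-1} mod 19^{i+2}, f′(x) = 2x + 17. Iterate:
  r_0 = 8 (mod 19)
  r_1 = 255 (mod 361)
  r_2 = 1699 (mod 6859)
Final: r = 1699 satisfies f(r) ≡ 0 mod 19^3.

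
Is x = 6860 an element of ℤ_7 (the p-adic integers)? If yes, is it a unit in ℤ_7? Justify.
x ∈ ℤ_7 but not a unit; v_7(x) = 3 > 0

ℤ_7 = {x ∈ ℚ_7 : v_7(x) ≥ 0} and ℤ_7^× = {x ∈ ℤ_7 : v_7(x) = 0}. Here v_7(6860) = v_7(num) − v_7(den) = 3; compare against these criteria.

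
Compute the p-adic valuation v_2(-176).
v_2(-176) = 4

v_2(n) is the largest exponent k such that 2^k divides n. Factor out: -176 = -2^4 · 11. (Sign doesn't affect v_p.) So v_2(-176) = 4.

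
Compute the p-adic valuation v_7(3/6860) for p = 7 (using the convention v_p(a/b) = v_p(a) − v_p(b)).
v_7(3/6860) = -3

Factor powers of 7 from the numerator and denominator of the reduced fraction: 3 = 7^0 · 3 and 6860 = 7^3 · 20. Apply v_p(a/b) = v_p(a) − v_p(b): v_7(3/6860) = 0 − 3 = -3.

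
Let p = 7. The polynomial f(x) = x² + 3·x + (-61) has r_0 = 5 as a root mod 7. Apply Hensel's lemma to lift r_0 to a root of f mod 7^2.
r_1 = 33 (mod 49)

Hensel: r_{i+1} = r_i − f(r_i)·(f′(r_i))^{-1} mod 7^{i+2}, f′(x) = 2x + 3. Iterate:
  r_0 = 5 (mod 7)
  r_1 = 33 (mod 49)
Final: r = 33 satisfies f(r) ≡ 0 mod 7^2.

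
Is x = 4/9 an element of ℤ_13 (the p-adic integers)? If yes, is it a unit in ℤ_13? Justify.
x ∈ ℤ_13^× (unit); v_13(x) = 0

ℤ_13 = {x ∈ ℚ_13 : v_13(x) ≥ 0} and ℤ_13^× = {x ∈ ℤ_13 : v_13(x) = 0}. Here v_13(4/9) = v_13(num) − v_13(den) = 0; compare against these criteria.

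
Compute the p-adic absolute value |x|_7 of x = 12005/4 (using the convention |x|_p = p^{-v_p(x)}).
|12005/4|_7 = 1/2401

Step 1 — compute v_7(x) by factoring powers of 7 out of the numerator and denominator: v_7(12005/4) = 4. Step 2 — apply |x|_p = p^{-v_p(x)} = 7^{-4} = 1/2401.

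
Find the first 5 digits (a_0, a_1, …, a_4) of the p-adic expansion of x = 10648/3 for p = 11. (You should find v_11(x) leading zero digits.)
(a_0, …, a_4) = (0, 0, 0, 10, 3)

v_11(10648/3) = 3, so a_0 = ... = a_2 = 0. Factor out: x = 11^3 · u with u = 8/3 a unit in ℤ_11. Expand u iteratively via a_{v+i} = u_i mod 11, u_{i+1} = (u_i − a_{v+i})/11:
  u_0 = 8/3;  a_3 = 10;  u_1 = (u_0 − 10)/11 = -2/3
  u_1 = -2/3;  a_4 = 3;  u_2 = (u_1 − 3)/11 = -1/3
Digits: (0, 0, 0, 10, 3).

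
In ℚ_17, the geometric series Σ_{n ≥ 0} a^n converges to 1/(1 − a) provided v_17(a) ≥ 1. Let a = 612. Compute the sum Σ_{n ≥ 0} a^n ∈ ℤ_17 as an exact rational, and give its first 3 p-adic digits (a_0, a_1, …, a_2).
Σ a^n = 1/(1 − a) = -1/611;  first 3 digits = (1, 2, 6)

v_17(a) = 1 ≥ 1, so the series converges in ℤ_17 to 1/(1 − a) = 1/(1 − 612) = -1/611. Expand this rational in ℤ_17: compute digits iteratively via d_i = x_i mod 17, x_{i+1} = (x_i − d_i)/17. The first 3 digits are (1, 2, 6).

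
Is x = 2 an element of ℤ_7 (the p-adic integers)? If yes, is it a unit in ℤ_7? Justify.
x ∈ ℤ_7^× (unit); v_7(x) = 0

ℤ_7 = {x ∈ ℚ_7 : v_7(x) ≥ 0} and ℤ_7^× = {x ∈ ℤ_7 : v_7(x) = 0}. Here v_7(2) = v_7(num) − v_7(den) = 0; compare against these criteria.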